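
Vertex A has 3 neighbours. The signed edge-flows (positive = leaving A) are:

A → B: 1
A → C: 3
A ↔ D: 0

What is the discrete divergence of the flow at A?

Divergence = sum of outgoing flows = 1 + 3 + 0 = 4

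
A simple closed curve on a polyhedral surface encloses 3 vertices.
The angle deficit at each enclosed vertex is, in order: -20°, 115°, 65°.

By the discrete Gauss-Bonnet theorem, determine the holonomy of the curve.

Holonomy = total enclosed curvature = (-20°) + 115° + 65° = 160°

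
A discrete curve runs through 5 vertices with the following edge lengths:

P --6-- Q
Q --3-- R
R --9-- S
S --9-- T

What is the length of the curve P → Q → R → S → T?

Arc length = 6 + 3 + 9 + 9 = 27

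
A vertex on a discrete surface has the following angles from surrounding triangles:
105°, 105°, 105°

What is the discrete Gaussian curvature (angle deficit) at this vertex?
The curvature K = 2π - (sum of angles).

Sum of angles = 315°. K = 360° - 315° = 45°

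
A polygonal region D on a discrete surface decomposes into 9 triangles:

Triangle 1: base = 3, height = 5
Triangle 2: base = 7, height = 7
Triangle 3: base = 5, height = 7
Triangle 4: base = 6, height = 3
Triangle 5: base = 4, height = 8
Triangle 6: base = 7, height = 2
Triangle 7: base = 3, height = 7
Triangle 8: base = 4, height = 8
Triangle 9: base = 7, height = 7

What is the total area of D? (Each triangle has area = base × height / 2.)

(1/2)×3×5 + (1/2)×7×7 + (1/2)×5×7 + (1/2)×6×3 + (1/2)×4×8 + (1/2)×7×2 + (1/2)×3×7 + (1/2)×4×8 + (1/2)×7×7 = 132.5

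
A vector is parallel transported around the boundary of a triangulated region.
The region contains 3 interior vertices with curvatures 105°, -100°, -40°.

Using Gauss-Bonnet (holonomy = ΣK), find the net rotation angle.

Holonomy = total enclosed curvature = 105° + (-100°) + (-40°) = -35°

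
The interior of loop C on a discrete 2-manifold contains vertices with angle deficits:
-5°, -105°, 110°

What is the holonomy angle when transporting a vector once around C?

Holonomy = total enclosed curvature = (-5°) + (-105°) + 110° = 0°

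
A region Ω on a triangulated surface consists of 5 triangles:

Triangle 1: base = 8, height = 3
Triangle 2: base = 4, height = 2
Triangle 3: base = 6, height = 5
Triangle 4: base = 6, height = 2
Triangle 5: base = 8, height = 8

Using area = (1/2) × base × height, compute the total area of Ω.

(1/2)×8×3 + (1/2)×4×2 + (1/2)×6×5 + (1/2)×6×2 + (1/2)×8×8 = 69.0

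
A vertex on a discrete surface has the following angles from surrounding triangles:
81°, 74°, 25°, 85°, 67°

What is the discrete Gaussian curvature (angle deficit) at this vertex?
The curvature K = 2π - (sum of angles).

Sum of angles = 332°. K = 360° - 332° = 28° = 7π/45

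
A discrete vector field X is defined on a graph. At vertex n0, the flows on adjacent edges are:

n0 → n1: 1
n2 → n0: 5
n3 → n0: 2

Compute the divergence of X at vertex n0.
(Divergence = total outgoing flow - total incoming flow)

Divergence = sum of outgoing flows = 1 + (-5) + (-2) = -6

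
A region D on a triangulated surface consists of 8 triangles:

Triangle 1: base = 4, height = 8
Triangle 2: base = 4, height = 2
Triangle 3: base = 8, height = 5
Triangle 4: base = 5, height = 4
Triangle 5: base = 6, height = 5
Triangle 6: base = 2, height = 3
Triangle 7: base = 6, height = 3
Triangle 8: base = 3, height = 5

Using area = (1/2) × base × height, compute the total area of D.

(1/2)×4×8 + (1/2)×4×2 + (1/2)×8×5 + (1/2)×5×4 + (1/2)×6×5 + (1/2)×2×3 + (1/2)×6×3 + (1/2)×3×5 = 84.5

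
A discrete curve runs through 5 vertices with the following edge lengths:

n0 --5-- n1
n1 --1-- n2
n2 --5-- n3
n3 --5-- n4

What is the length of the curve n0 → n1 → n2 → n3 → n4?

Arc length = 5 + 1 + 5 + 5 = 16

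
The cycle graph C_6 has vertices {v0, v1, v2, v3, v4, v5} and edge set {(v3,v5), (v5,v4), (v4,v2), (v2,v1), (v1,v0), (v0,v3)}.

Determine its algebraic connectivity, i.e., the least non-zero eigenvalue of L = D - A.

The cycle graph C_n has Laplacian eigenvalues λ_k = 2 − 2cos(2πk/n), k = 0, 1, …, n−1. Here n = 6:
k=0: 2 − 2cos(0) = 0.0; k=1: 2 − 2cos(π/3) = 1.0; k=2: 2 − 2cos(2π/3) = 3.0; k=3: 2 − 2cos(π) = 4.0; k=4: 2 − 2cos(4π/3) = 3.0; k=5: 2 − 2cos(5π/3) = 1.0.
Laplacian eigenvalues: [0.0, 1.0, 1.0, 3.0, 3.0, 4.0]. Algebraic connectivity (smallest non-zero eigenvalue) = 1.0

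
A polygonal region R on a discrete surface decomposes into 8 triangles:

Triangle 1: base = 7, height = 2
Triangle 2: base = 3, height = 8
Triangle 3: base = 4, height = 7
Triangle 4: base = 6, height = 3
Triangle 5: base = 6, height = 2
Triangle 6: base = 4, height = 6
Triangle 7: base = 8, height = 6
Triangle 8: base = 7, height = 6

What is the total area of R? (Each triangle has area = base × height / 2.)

(1/2)×7×2 + (1/2)×3×8 + (1/2)×4×7 + (1/2)×6×3 + (1/2)×6×2 + (1/2)×4×6 + (1/2)×8×6 + (1/2)×7×6 = 105.0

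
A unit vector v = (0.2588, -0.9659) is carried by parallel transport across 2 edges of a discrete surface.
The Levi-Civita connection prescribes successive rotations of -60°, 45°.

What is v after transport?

Total rotation: (-60°) + 45° = -15°. Final vector: (0, -1)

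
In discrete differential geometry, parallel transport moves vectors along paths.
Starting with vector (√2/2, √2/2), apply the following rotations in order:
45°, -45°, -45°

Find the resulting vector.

Total rotation: 45° + (-45°) + (-45°) = -45°. Final vector: (1, 0)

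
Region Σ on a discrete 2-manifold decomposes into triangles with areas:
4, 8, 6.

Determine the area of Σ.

4 + 8 + 6 = 18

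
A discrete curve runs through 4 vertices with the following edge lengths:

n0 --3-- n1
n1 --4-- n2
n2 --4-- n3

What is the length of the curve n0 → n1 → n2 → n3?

Arc length = 3 + 4 + 4 = 11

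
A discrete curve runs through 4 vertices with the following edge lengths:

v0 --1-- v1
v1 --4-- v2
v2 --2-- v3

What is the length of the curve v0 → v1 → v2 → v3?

Arc length = 1 + 4 + 2 = 7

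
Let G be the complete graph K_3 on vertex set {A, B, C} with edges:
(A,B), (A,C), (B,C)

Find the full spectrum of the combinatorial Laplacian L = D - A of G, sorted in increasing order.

For the complete graph K_n, L = nI − J (J = all-ones matrix). J has eigenvalues n (once, eigenvector 𝟙) and 0 (multiplicity n−1), so L has eigenvalues 0 (once) and n (multiplicity n−1). Here n = 3: eigenvalue 0 once and 3 with multiplicity 2.
Laplacian eigenvalues (increasing order): [0.0, 3.0, 3.0]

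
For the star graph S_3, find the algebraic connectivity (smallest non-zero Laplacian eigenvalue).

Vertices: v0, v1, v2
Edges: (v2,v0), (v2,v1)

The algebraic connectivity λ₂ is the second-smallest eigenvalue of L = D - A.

The star S_3 is the complete bipartite graph K_{1,2} (one hub of degree 2, 2 leaves of degree 1). The Laplacian spectrum of K_{p,q} is 0, p (multiplicity q−1), q (multiplicity p−1), p+q. With p = 1, q = 2: 0 once, 1 with multiplicity 1, and 3 once. (Check: trace L = sum of degrees = 4 = 1·1 + 3.)
Laplacian eigenvalues: [0.0, 1.0, 3.0]. Algebraic connectivity (smallest non-zero eigenvalue) = 1.0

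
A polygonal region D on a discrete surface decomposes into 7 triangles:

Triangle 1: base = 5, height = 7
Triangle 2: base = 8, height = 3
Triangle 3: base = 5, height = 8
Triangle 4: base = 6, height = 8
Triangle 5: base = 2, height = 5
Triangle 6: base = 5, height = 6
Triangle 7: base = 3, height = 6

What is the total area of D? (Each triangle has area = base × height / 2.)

(1/2)×5×7 + (1/2)×8×3 + (1/2)×5×8 + (1/2)×6×8 + (1/2)×2×5 + (1/2)×5×6 + (1/2)×3×6 = 102.5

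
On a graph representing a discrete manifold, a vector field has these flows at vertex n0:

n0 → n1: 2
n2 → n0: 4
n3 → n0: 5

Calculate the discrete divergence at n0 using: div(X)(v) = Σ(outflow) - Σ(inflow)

Divergence = sum of outgoing flows = 2 + (-4) + (-5) = -7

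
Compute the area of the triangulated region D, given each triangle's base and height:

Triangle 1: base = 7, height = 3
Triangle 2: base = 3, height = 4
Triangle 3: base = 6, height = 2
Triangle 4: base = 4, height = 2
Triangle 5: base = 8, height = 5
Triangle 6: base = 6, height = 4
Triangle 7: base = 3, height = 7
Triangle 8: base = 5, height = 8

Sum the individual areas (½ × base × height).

(1/2)×7×3 + (1/2)×3×4 + (1/2)×6×2 + (1/2)×4×2 + (1/2)×8×5 + (1/2)×6×4 + (1/2)×3×7 + (1/2)×5×8 = 89.0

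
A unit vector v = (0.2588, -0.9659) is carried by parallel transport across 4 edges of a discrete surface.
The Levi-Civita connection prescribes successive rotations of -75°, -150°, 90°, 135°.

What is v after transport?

Total rotation: (-75°) + (-150°) + 90° + 135° = 0°. Final vector: (0.2588, -0.9659)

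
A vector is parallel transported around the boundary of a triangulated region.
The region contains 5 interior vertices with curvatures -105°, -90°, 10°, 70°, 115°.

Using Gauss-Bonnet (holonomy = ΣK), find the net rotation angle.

Holonomy = total enclosed curvature = (-105°) + (-90°) + 10° + 70° + 115° = 0°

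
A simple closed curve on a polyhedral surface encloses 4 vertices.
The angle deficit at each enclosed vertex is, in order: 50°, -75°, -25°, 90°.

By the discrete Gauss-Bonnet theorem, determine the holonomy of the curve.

Holonomy = total enclosed curvature = 50° + (-75°) + (-25°) + 90° = 40°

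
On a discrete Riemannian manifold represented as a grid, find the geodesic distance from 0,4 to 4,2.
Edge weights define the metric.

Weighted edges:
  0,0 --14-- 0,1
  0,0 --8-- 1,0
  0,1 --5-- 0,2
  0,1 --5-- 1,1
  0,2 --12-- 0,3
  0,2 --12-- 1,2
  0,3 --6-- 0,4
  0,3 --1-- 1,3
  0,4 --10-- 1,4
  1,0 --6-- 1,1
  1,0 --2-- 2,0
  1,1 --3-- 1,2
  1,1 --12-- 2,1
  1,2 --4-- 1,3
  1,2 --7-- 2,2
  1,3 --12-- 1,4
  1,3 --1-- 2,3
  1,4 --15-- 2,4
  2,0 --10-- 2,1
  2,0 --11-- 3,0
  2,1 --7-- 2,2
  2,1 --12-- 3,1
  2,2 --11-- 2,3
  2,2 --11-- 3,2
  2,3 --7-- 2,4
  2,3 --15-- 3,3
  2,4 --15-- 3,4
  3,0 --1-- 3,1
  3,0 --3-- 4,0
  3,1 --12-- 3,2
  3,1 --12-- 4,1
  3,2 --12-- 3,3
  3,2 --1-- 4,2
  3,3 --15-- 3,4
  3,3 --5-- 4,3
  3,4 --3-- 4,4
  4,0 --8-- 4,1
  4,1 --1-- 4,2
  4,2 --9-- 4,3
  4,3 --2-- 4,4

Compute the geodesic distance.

Shortest path: 0,4 → 0,3 → 1,3 → 1,2 → 2,2 → 3,2 → 4,2, total weight = 30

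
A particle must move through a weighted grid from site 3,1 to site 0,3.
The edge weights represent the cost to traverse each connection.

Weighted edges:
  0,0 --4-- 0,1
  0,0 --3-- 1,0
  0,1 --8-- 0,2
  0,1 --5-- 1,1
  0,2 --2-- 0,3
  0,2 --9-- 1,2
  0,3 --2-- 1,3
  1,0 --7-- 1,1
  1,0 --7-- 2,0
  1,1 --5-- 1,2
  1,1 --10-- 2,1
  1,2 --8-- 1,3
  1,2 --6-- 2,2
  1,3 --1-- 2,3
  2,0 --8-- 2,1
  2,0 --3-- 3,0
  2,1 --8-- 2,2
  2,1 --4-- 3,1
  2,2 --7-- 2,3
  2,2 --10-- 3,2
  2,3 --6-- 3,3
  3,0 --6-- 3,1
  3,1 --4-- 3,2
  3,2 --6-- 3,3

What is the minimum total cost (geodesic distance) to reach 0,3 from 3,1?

Shortest path: 3,1 → 3,2 → 3,3 → 2,3 → 1,3 → 0,3, total weight = 19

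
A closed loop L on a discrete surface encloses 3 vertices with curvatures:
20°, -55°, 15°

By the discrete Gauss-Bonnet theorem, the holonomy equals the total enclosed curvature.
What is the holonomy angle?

Holonomy = total enclosed curvature = 20° + (-55°) + 15° = -20°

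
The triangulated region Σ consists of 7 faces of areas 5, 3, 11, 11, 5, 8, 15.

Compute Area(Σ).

5 + 3 + 11 + 11 + 5 + 8 + 15 = 58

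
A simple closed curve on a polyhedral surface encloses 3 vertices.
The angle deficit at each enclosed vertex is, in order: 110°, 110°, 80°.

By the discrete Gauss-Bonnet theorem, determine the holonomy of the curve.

Holonomy = total enclosed curvature = 110° + 110° + 80° = 300°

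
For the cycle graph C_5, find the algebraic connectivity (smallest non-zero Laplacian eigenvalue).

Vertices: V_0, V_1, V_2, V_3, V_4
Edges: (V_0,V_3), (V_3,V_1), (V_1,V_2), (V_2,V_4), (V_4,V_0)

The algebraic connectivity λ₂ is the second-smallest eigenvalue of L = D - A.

The cycle graph C_n has Laplacian eigenvalues λ_k = 2 − 2cos(2πk/n), k = 0, 1, …, n−1. Here n = 5:
k=0: 2 − 2cos(0) = 0.0; k=1: 2 − 2cos(2π/5) = 1.382; k=2: 2 − 2cos(4π/5) = 3.618; k=3: 2 − 2cos(6π/5) = 3.618; k=4: 2 − 2cos(8π/5) = 1.382.
Laplacian eigenvalues: [0.0, 1.382, 1.382, 3.618, 3.618]. Algebraic connectivity (smallest non-zero eigenvalue) = 1.382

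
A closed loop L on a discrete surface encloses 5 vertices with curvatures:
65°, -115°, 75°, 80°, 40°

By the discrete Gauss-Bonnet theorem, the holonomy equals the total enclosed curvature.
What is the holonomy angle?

Holonomy = total enclosed curvature = 65° + (-115°) + 75° + 80° + 40° = 145°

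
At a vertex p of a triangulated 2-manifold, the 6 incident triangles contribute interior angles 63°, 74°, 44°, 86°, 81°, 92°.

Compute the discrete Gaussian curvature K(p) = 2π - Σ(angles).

Sum of angles = 440°. K = 360° - 440° = -80° = -4π/9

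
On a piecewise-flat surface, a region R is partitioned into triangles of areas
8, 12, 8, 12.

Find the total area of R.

8 + 12 + 8 + 12 = 40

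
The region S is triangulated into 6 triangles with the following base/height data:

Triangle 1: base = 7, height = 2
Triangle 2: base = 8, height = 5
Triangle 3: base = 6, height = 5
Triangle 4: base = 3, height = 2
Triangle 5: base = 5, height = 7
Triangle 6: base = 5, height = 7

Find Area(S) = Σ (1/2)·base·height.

(1/2)×7×2 + (1/2)×8×5 + (1/2)×6×5 + (1/2)×3×2 + (1/2)×5×7 + (1/2)×5×7 = 80.0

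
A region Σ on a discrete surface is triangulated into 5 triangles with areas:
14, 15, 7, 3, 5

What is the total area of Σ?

14 + 15 + 7 + 3 + 5 = 44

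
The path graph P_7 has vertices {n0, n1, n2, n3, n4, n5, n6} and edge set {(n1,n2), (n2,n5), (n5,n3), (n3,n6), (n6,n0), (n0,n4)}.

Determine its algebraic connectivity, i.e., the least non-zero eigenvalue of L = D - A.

The path graph P_n has Laplacian eigenvalues λ_k = 2 − 2cos(kπ/n), k = 0, 1, …, n−1. Here n = 7:
k=0: 2 − 2cos(0) = 0.0; k=1: 2 − 2cos(π/7) = 0.1981; k=2: 2 − 2cos(2π/7) = 0.753; k=3: 2 − 2cos(3π/7) = 1.555; k=4: 2 − 2cos(4π/7) = 2.445; k=5: 2 − 2cos(5π/7) = 3.247; k=6: 2 − 2cos(6π/7) = 3.8019.
Laplacian eigenvalues: [0.0, 0.1981, 0.753, 1.555, 2.445, 3.247, 3.8019]. Algebraic connectivity (smallest non-zero eigenvalue) = 0.1981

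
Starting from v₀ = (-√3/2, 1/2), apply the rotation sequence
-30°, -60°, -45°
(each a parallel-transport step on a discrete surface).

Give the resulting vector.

Total rotation: (-30°) + (-60°) + (-45°) = -135°. Final vector: (0.9659, 0.2588)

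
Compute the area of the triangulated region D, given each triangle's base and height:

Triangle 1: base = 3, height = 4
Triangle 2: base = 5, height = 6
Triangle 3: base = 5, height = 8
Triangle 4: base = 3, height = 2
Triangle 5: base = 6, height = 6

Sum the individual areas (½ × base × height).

(1/2)×3×4 + (1/2)×5×6 + (1/2)×5×8 + (1/2)×3×2 + (1/2)×6×6 = 62.0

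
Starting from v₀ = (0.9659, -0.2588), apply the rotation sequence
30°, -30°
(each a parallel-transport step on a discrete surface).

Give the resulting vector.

Total rotation: 30° + (-30°) = 0°. Final vector: (0.9659, -0.2588)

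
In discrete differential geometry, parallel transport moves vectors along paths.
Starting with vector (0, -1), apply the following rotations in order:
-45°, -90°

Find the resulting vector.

Total rotation: (-45°) + (-90°) = -135°. Final vector: (-0.7071, 0.7071)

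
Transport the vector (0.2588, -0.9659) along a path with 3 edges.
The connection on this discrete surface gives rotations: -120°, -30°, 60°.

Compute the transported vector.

Total rotation: (-120°) + (-30°) + 60° = -90°. Final vector: (-0.9659, -0.2588)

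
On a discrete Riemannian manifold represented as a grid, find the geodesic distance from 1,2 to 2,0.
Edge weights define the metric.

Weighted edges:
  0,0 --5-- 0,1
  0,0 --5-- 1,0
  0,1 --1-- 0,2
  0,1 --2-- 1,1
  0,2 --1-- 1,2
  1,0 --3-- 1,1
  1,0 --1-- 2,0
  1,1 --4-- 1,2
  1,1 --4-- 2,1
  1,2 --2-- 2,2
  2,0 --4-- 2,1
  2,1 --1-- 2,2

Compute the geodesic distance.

Shortest path: 1,2 → 2,2 → 2,1 → 2,0, total weight = 7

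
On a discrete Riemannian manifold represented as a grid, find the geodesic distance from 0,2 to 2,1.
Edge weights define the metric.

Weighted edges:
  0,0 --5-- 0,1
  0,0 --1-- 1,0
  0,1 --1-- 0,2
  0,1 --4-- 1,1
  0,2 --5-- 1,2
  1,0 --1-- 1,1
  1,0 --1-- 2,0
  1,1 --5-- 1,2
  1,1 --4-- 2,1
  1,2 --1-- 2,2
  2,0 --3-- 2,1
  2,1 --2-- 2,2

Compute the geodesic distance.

Shortest path: 0,2 → 1,2 → 2,2 → 2,1, total weight = 8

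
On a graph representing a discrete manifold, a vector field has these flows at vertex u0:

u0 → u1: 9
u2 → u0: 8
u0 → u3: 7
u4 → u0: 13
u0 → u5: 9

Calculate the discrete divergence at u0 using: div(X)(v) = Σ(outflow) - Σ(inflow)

Divergence = sum of outgoing flows = 9 + (-8) + 7 + (-13) + 9 = 4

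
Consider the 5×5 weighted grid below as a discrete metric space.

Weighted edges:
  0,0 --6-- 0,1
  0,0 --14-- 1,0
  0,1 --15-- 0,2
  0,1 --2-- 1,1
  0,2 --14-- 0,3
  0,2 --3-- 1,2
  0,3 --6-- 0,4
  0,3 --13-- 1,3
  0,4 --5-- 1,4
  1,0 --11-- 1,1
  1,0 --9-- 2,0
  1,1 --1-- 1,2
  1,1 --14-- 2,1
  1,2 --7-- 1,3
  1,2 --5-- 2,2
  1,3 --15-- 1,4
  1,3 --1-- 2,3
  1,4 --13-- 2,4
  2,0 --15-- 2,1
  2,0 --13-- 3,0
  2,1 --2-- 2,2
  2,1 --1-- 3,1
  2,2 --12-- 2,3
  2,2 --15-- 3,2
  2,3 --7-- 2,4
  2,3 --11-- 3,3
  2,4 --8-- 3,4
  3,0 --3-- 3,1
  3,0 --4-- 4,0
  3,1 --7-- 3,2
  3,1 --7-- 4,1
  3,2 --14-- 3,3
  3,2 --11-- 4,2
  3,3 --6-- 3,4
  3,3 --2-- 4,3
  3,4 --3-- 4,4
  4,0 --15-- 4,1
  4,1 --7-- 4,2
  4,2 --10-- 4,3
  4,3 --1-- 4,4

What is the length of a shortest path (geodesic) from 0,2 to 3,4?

Shortest path: 0,2 → 1,2 → 1,3 → 2,3 → 2,4 → 3,4, total weight = 26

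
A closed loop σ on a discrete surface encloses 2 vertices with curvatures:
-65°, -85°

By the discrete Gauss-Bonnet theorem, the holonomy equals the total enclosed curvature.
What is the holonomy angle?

Holonomy = total enclosed curvature = (-65°) + (-85°) = -150°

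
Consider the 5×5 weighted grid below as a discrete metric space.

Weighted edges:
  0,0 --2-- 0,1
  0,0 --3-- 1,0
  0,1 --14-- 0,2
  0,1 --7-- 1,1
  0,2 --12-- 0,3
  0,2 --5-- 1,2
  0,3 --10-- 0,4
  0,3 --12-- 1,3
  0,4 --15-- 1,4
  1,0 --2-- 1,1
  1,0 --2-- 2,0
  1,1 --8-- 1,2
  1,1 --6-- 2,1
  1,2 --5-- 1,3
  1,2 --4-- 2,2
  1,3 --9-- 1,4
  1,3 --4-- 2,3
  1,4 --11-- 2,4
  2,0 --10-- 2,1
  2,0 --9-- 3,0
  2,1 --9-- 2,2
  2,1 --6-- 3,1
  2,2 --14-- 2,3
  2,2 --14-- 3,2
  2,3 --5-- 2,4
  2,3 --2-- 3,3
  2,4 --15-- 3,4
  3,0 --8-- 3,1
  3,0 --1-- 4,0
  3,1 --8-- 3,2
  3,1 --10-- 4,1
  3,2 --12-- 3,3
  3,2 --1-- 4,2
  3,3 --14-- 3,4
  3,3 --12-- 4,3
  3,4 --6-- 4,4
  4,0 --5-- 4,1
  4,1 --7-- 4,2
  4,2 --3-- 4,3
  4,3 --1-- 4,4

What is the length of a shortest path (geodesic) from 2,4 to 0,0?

Shortest path: 2,4 → 2,3 → 1,3 → 1,2 → 1,1 → 1,0 → 0,0, total weight = 27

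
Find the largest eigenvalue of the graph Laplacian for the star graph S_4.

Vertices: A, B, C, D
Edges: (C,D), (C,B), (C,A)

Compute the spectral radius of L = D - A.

The star S_4 is the complete bipartite graph K_{1,3} (one hub of degree 3, 3 leaves of degree 1). The Laplacian spectrum of K_{p,q} is 0, p (multiplicity q−1), q (multiplicity p−1), p+q. With p = 1, q = 3: 0 once, 1 with multiplicity 2, and 4 once. (Check: trace L = sum of degrees = 6 = 2·1 + 4.)
Laplacian eigenvalues: [0.0, 1.0, 1.0, 4.0]. Largest eigenvalue (spectral radius) = 4.0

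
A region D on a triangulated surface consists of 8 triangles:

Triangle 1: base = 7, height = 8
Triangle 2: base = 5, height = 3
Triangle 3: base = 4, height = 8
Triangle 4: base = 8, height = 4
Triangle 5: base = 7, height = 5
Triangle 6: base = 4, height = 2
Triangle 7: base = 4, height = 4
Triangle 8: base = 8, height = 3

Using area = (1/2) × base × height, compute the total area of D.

(1/2)×7×8 + (1/2)×5×3 + (1/2)×4×8 + (1/2)×8×4 + (1/2)×7×5 + (1/2)×4×2 + (1/2)×4×4 + (1/2)×8×3 = 109.0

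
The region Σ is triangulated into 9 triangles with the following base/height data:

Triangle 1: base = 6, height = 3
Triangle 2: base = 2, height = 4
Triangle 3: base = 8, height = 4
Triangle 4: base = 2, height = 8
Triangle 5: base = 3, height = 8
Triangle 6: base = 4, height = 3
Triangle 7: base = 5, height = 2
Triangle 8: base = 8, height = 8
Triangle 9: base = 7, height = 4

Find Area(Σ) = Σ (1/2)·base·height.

(1/2)×6×3 + (1/2)×2×4 + (1/2)×8×4 + (1/2)×2×8 + (1/2)×3×8 + (1/2)×4×3 + (1/2)×5×2 + (1/2)×8×8 + (1/2)×7×4 = 106.0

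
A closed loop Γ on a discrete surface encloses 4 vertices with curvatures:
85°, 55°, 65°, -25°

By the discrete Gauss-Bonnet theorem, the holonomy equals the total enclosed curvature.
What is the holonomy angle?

Holonomy = total enclosed curvature = 85° + 55° + 65° + (-25°) = 180°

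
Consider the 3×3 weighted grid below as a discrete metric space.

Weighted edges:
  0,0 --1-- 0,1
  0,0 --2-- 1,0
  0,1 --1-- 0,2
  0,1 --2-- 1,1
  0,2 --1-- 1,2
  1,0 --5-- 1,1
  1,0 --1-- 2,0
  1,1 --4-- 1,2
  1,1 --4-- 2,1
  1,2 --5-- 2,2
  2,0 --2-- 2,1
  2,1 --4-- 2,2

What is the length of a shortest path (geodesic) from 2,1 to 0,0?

Shortest path: 2,1 → 2,0 → 1,0 → 0,0, total weight = 5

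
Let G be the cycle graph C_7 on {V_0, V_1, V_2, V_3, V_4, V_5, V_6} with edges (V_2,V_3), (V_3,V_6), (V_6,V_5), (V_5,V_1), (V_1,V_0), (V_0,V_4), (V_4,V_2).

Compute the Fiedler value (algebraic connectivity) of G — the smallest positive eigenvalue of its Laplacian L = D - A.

The cycle graph C_n has Laplacian eigenvalues λ_k = 2 − 2cos(2πk/n), k = 0, 1, …, n−1. Here n = 7:
k=0: 2 − 2cos(0) = 0.0; k=1: 2 − 2cos(2π/7) = 0.753; k=2: 2 − 2cos(4π/7) = 2.445; k=3: 2 − 2cos(6π/7) = 3.8019; k=4: 2 − 2cos(8π/7) = 3.8019; k=5: 2 − 2cos(10π/7) = 2.445; k=6: 2 − 2cos(12π/7) = 0.753.
Laplacian eigenvalues: [0.0, 0.753, 0.753, 2.445, 2.445, 3.8019, 3.8019]. Algebraic connectivity (smallest non-zero eigenvalue) = 0.753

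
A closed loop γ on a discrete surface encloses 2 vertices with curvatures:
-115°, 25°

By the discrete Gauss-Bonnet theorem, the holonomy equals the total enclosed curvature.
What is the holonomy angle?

Holonomy = total enclosed curvature = (-115°) + 25° = -90°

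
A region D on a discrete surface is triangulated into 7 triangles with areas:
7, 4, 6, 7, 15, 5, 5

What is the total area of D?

7 + 4 + 6 + 7 + 15 + 5 + 5 = 49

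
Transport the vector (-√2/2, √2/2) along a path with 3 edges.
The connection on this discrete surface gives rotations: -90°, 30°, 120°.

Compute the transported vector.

Total rotation: (-90°) + 30° + 120° = 60°. Final vector: (-0.9659, -0.2588)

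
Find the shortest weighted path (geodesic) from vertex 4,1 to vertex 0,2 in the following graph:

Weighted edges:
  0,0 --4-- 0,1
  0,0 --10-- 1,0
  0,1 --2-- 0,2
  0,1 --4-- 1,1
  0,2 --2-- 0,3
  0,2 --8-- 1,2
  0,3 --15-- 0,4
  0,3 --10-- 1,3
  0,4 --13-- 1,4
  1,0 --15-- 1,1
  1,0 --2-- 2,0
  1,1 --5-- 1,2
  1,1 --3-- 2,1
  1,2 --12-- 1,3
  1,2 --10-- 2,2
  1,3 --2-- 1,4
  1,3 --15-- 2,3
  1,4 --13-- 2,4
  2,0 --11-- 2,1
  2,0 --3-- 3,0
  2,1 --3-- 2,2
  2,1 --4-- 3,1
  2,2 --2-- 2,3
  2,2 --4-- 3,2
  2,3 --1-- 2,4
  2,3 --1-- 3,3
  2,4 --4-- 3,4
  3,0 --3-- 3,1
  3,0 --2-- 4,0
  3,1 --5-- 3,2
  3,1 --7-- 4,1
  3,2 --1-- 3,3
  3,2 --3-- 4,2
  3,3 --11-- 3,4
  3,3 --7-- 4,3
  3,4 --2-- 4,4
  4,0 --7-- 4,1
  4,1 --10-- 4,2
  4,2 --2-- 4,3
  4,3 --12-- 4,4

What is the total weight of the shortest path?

Shortest path: 4,1 → 3,1 → 2,1 → 1,1 → 0,1 → 0,2, total weight = 20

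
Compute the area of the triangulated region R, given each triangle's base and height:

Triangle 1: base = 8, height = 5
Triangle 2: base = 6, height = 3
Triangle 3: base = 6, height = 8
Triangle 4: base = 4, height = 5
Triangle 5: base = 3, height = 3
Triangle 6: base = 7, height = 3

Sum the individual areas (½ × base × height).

(1/2)×8×5 + (1/2)×6×3 + (1/2)×6×8 + (1/2)×4×5 + (1/2)×3×3 + (1/2)×7×3 = 78.0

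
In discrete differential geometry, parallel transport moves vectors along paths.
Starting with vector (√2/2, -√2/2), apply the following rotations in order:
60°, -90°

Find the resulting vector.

Total rotation: 60° + (-90°) = -30°. Final vector: (0.2588, -0.9659)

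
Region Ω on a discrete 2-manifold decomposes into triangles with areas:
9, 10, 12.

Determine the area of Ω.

9 + 10 + 12 = 31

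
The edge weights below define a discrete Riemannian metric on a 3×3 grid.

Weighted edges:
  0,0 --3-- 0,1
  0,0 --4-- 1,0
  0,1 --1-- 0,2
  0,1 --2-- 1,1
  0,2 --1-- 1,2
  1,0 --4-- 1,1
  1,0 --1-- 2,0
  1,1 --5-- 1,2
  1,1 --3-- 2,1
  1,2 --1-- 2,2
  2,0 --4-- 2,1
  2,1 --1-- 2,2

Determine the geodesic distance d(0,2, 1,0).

Shortest path: 0,2 → 0,1 → 1,1 → 1,0, total weight = 7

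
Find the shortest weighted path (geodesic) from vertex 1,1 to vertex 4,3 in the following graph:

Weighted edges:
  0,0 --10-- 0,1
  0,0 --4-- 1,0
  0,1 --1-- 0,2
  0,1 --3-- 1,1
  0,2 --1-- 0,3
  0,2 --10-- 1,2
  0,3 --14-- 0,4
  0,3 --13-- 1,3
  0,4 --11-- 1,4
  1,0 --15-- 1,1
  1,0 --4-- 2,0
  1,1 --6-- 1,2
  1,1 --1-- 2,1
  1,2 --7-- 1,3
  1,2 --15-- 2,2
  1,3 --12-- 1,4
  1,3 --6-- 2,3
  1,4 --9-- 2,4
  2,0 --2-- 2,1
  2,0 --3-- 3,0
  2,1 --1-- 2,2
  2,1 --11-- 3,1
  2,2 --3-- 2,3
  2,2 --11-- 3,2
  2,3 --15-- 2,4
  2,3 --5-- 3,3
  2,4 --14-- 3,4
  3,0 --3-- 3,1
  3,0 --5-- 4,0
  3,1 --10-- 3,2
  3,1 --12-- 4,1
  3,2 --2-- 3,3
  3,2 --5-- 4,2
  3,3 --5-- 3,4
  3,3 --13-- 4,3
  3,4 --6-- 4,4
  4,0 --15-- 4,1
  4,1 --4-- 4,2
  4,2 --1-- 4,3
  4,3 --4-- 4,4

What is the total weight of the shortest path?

Shortest path: 1,1 → 2,1 → 2,2 → 2,3 → 3,3 → 3,2 → 4,2 → 4,3, total weight = 18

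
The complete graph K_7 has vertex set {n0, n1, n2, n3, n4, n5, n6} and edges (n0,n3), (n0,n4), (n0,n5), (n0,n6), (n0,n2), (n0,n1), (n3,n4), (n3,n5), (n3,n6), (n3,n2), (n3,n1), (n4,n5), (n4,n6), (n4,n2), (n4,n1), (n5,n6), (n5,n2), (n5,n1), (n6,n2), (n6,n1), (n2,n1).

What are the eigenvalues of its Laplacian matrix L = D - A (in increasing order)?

For the complete graph K_n, L = nI − J (J = all-ones matrix). J has eigenvalues n (once, eigenvector 𝟙) and 0 (multiplicity n−1), so L has eigenvalues 0 (once) and n (multiplicity n−1). Here n = 7: eigenvalue 0 once and 7 with multiplicity 6.
Laplacian eigenvalues (increasing order): [0.0, 7.0, 7.0, 7.0, 7.0, 7.0, 7.0]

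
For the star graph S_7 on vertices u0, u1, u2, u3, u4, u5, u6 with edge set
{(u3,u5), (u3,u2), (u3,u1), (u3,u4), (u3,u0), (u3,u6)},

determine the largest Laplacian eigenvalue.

The star S_7 is the complete bipartite graph K_{1,6} (one hub of degree 6, 6 leaves of degree 1). The Laplacian spectrum of K_{p,q} is 0, p (multiplicity q−1), q (multiplicity p−1), p+q. With p = 1, q = 6: 0 once, 1 with multiplicity 5, and 7 once. (Check: trace L = sum of degrees = 12 = 5·1 + 7.)
Laplacian eigenvalues: [0.0, 1.0, 1.0, 1.0, 1.0, 1.0, 7.0]. Largest eigenvalue (spectral radius) = 7.0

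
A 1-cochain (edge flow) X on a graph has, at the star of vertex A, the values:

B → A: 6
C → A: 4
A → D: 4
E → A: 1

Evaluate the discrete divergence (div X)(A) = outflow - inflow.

Divergence = sum of outgoing flows = (-6) + (-4) + 4 + (-1) = -7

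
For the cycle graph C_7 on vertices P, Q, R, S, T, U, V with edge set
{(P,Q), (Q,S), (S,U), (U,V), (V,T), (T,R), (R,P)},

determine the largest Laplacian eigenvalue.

The cycle graph C_n has Laplacian eigenvalues λ_k = 2 − 2cos(2πk/n), k = 0, 1, …, n−1. Here n = 7:
k=0: 2 − 2cos(0) = 0.0; k=1: 2 − 2cos(2π/7) = 0.753; k=2: 2 − 2cos(4π/7) = 2.445; k=3: 2 − 2cos(6π/7) = 3.8019; k=4: 2 − 2cos(8π/7) = 3.8019; k=5: 2 − 2cos(10π/7) = 2.445; k=6: 2 − 2cos(12π/7) = 0.753.
Laplacian eigenvalues: [0.0, 0.753, 0.753, 2.445, 2.445, 3.8019, 3.8019]. Largest eigenvalue (spectral radius) = 3.8019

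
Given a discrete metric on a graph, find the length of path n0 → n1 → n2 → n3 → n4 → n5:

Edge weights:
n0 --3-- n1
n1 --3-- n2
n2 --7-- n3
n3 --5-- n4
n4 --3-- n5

Arc length = 3 + 3 + 7 + 5 + 3 = 21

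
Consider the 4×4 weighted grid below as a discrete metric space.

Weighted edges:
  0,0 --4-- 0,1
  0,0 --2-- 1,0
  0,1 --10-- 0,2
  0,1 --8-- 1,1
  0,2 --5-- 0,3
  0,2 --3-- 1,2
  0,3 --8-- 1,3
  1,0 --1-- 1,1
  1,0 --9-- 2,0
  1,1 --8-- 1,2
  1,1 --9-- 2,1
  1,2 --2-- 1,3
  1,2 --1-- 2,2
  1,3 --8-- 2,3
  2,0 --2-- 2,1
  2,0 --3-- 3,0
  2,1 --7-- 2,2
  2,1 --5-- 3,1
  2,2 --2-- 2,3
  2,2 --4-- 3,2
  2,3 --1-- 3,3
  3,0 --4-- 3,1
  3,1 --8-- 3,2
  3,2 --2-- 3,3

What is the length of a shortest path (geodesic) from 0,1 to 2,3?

Shortest path: 0,1 → 0,2 → 1,2 → 2,2 → 2,3, total weight = 16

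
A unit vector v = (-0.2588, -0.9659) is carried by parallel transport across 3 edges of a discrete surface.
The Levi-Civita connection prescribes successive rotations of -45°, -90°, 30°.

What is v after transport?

Total rotation: (-45°) + (-90°) + 30° = -105°. Final vector: (-0.8660, 0.5000)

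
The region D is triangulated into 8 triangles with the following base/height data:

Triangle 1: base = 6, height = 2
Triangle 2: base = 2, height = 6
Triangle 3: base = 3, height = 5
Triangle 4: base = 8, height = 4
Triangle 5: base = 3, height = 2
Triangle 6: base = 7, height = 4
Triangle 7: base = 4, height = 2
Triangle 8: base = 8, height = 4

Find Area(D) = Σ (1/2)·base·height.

(1/2)×6×2 + (1/2)×2×6 + (1/2)×3×5 + (1/2)×8×4 + (1/2)×3×2 + (1/2)×7×4 + (1/2)×4×2 + (1/2)×8×4 = 72.5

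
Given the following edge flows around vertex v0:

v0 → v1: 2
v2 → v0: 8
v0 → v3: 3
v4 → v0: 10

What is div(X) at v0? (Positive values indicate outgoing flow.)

Divergence = sum of outgoing flows = 2 + (-8) + 3 + (-10) = -13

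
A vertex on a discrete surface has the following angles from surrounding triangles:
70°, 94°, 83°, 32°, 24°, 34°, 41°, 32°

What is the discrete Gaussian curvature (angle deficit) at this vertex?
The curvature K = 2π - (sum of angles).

Sum of angles = 410°. K = 360° - 410° = -50° = -5π/18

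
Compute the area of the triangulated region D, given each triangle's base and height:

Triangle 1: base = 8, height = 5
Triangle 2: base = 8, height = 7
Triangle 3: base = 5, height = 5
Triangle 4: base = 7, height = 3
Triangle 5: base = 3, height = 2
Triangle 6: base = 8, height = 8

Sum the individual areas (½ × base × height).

(1/2)×8×5 + (1/2)×8×7 + (1/2)×5×5 + (1/2)×7×3 + (1/2)×3×2 + (1/2)×8×8 = 106.0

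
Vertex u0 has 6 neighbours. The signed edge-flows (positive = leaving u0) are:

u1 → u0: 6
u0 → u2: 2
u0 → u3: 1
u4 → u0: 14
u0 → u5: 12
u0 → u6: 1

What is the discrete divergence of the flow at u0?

Divergence = sum of outgoing flows = (-6) + 2 + 1 + (-14) + 12 + 1 = -4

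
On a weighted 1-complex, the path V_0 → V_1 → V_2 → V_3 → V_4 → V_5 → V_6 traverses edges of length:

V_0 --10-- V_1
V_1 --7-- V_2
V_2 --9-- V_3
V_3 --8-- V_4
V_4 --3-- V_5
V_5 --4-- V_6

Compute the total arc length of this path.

Arc length = 10 + 7 + 9 + 8 + 3 + 4 = 41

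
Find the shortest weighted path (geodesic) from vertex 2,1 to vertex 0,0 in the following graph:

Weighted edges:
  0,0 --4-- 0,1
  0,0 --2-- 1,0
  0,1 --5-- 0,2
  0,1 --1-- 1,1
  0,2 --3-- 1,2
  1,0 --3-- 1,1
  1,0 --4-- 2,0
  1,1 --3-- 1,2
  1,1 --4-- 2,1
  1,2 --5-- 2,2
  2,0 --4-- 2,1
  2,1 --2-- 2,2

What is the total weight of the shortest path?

Shortest path: 2,1 → 1,1 → 0,1 → 0,0, total weight = 9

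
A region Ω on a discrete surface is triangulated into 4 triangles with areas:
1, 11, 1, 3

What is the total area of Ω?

1 + 11 + 1 + 3 = 16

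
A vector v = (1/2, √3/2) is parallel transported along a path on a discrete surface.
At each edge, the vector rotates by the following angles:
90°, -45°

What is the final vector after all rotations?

Total rotation: 90° + (-45°) = 45°. Final vector: (-0.2588, 0.9659)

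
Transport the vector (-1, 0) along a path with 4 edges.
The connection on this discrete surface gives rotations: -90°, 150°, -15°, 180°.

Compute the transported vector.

Total rotation: (-90°) + 150° + (-15°) + 180° = 225° ≡ -135° (mod 360°). Final vector: (0.7071, 0.7071)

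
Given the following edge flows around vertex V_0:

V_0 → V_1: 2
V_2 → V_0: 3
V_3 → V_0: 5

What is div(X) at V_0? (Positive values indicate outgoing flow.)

Divergence = sum of outgoing flows = 2 + (-3) + (-5) = -6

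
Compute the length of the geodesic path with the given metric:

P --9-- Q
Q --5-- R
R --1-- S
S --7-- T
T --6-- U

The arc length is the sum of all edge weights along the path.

Arc length = 9 + 5 + 1 + 7 + 6 = 28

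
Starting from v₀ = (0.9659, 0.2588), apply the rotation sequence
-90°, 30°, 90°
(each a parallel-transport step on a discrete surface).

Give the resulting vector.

Total rotation: (-90°) + 30° + 90° = 30°. Final vector: (0.7071, 0.7071)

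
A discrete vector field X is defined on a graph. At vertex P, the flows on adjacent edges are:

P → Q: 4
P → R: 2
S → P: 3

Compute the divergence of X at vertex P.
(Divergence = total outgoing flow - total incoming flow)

Divergence = sum of outgoing flows = 4 + 2 + (-3) = 3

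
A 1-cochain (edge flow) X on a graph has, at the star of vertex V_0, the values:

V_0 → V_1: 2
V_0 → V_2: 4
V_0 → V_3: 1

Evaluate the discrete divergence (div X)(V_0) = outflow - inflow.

Divergence = sum of outgoing flows = 2 + 4 + 1 = 7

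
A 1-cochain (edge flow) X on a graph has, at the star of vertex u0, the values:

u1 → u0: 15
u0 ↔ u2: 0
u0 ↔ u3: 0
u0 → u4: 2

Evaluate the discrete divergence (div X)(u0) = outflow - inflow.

Divergence = sum of outgoing flows = (-15) + 0 + 0 + 2 = -13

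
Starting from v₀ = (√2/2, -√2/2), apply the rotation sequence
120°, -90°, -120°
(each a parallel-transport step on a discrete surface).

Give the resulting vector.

Total rotation: 120° + (-90°) + (-120°) = -90°. Final vector: (-0.7071, -0.7071)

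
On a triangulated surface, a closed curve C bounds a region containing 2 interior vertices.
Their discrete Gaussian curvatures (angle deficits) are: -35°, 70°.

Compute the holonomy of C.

Holonomy = total enclosed curvature = (-35°) + 70° = 35°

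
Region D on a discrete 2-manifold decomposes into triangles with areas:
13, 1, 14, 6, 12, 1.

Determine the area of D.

13 + 1 + 14 + 6 + 12 + 1 = 47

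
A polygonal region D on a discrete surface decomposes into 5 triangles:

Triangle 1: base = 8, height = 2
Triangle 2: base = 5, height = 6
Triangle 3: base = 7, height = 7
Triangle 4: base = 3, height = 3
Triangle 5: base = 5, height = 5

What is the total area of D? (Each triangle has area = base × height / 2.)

(1/2)×8×2 + (1/2)×5×6 + (1/2)×7×7 + (1/2)×3×3 + (1/2)×5×5 = 64.5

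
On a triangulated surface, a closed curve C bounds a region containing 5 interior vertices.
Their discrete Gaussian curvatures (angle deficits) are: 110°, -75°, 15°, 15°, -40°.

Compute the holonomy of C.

Holonomy = total enclosed curvature = 110° + (-75°) + 15° + 15° + (-40°) = 25°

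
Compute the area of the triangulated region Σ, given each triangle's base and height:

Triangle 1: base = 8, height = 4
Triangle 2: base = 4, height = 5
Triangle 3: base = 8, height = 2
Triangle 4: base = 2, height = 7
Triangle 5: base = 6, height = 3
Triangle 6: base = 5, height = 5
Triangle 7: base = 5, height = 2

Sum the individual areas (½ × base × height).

(1/2)×8×4 + (1/2)×4×5 + (1/2)×8×2 + (1/2)×2×7 + (1/2)×6×3 + (1/2)×5×5 + (1/2)×5×2 = 67.5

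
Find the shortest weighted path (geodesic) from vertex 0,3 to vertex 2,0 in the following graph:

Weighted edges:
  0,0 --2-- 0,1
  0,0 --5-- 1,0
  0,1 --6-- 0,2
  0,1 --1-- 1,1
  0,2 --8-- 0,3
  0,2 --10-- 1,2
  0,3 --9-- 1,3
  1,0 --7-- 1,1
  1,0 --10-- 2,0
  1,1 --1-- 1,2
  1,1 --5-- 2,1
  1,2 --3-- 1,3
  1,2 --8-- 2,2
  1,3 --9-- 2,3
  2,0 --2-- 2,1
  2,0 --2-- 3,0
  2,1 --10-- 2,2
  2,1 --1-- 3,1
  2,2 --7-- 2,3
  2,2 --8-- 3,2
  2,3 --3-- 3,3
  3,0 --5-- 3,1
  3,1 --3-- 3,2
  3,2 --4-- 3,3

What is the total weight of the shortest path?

Shortest path: 0,3 → 1,3 → 1,2 → 1,1 → 2,1 → 2,0, total weight = 20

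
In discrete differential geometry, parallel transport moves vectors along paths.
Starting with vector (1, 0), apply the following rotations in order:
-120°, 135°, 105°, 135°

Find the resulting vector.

Total rotation: (-120°) + 135° + 105° + 135° = 255° ≡ -105° (mod 360°). Final vector: (-0.2588, -0.9659)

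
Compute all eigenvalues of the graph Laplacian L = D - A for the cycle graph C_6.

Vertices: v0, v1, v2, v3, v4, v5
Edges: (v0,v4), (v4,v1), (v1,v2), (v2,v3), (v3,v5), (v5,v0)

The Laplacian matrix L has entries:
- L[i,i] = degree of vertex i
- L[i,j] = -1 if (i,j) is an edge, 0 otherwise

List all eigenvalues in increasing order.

The cycle graph C_n has Laplacian eigenvalues λ_k = 2 − 2cos(2πk/n), k = 0, 1, …, n−1. Here n = 6:
k=0: 2 − 2cos(0) = 0.0; k=1: 2 − 2cos(π/3) = 1.0; k=2: 2 − 2cos(2π/3) = 3.0; k=3: 2 − 2cos(π) = 4.0; k=4: 2 − 2cos(4π/3) = 3.0; k=5: 2 − 2cos(5π/3) = 1.0.
Laplacian eigenvalues (increasing order): [0.0, 1.0, 1.0, 3.0, 3.0, 4.0]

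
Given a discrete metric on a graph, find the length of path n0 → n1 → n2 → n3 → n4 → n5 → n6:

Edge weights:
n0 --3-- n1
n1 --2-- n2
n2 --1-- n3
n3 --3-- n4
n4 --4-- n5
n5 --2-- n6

Arc length = 3 + 2 + 1 + 3 + 4 + 2 = 15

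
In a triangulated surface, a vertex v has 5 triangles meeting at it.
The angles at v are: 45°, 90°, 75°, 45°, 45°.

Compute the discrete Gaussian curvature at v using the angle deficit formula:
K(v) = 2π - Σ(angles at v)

Sum of angles = 300°. K = 360° - 300° = 60° = π/3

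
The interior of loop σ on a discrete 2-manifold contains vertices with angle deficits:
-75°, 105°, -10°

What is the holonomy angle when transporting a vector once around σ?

Holonomy = total enclosed curvature = (-75°) + 105° + (-10°) = 20°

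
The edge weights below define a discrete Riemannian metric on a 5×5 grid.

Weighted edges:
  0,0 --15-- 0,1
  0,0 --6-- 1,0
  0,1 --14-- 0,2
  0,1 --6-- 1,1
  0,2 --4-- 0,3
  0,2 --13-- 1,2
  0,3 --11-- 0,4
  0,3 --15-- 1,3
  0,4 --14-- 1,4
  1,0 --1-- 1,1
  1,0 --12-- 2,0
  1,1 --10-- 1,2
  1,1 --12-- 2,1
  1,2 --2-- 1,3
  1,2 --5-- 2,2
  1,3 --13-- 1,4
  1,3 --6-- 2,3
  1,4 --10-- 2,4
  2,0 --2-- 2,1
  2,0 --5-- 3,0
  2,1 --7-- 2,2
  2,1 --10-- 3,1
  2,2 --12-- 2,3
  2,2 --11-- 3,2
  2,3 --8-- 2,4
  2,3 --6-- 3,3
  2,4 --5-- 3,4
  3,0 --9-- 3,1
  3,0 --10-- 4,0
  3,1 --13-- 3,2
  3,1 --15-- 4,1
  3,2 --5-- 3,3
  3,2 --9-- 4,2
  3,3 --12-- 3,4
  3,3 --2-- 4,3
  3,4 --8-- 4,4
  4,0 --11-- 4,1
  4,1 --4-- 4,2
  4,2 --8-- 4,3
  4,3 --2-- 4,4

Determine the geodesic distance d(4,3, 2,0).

Shortest path: 4,3 → 3,3 → 3,2 → 2,2 → 2,1 → 2,0, total weight = 27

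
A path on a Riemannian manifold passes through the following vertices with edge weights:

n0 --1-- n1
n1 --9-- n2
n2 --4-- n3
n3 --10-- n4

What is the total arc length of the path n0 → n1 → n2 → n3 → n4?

Arc length = 1 + 9 + 4 + 10 = 24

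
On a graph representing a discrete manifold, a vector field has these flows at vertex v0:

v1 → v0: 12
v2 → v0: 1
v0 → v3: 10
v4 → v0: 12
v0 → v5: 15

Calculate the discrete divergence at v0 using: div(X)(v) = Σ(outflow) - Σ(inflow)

Divergence = sum of outgoing flows = (-12) + (-1) + 10 + (-12) + 15 = 0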